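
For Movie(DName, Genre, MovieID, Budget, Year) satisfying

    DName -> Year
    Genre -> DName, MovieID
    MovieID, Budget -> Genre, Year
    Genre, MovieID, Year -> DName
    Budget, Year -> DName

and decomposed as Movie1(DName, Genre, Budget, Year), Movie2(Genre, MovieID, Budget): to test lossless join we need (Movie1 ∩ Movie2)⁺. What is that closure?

Movie1 ∩ Movie2 = {Genre, Budget}.
Genre → DName, MovieID applies, adding DName, MovieID
MovieID, Budget → Genre, Year applies, adding Year
Closure: {DName, Genre, MovieID, Budget, Year}.

DName, Genre, MovieID, Budget, Year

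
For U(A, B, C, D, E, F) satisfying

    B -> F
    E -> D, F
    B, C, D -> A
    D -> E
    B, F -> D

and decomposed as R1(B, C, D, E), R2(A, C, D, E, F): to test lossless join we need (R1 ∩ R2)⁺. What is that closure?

C, D, E, F

R1 ∩ R2 = {C, D, E}.
E → D, F applies, adding F
Closure: {C, D, E, F}.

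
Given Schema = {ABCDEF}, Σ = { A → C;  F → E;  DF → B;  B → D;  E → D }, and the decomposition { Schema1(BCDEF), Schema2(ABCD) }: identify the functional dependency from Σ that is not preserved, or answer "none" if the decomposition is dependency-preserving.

A → C lies within Schema2.
F → E lies within Schema1.
DF → B lies within Schema1.
B → D lies within Schema1.
E → D lies within Schema1.
Every dependency is enforceable on the fragments, so the decomposition is dependency-preserving.

none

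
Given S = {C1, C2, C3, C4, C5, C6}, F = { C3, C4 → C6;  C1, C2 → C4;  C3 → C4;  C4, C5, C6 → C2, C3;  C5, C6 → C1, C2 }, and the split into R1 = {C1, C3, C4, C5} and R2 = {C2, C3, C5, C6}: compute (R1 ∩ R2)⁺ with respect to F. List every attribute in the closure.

C1, C2, C3, C4, C5, C6

R1 ∩ R2 = {C3, C5}.
C3 → C4 applies, adding C4
C3, C4 → C6 applies, adding C6
C4, C5, C6 → C2, C3 applies, adding C2
C5, C6 → C1, C2 applies, adding C1
Closure: {C1, C2, C3, C4, C5, C6}.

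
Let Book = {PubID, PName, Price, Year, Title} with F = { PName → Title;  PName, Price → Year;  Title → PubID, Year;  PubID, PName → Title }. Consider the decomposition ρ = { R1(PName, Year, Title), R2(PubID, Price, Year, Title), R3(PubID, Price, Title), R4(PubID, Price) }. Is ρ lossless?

Chase test. Columns are PubID, PName, Price, Year, Title; row i has aⱼ where attribute j ∈ Ri, else bᵢⱼ.
Initial tableau (one row per fragment):
  row 1: b11 a2 b13 a4 a5
  row 2: a1 b22 a3 a4 a5
  row 3: a1 b32 a3 b34 a5
  row 4: a1 b42 a3 b44 b45
Rows 1 and 2 agree on Title; apply Title→PubID, Year and equate their PubID, Year entries.
Rows 1 and 3 agree on Title; apply Title→PubID, Year and equate their PubID, Year entries.
No row becomes fully distinguished — the join is lossy.

No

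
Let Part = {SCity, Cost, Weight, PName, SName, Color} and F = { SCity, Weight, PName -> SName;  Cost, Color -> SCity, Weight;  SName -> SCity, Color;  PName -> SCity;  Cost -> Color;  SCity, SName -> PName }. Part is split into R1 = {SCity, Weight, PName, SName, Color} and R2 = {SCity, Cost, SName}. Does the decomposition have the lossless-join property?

Common attributes: R1 ∩ R2 = {SCity, SName}.
Closure of {SCity, SName}: SName → SCity, Color applies, adding Color; SCity, SName → PName applies, adding PName. So (SCity, SName)⁺ = {SCity, PName, SName, Color}.
The closure contains neither all of R1 = {SCity, Weight, PName, SName, Color} nor all of R2 = {SCity, Cost, SName}, so the common attributes are not a superkey of either fragment. The join is lossy.

No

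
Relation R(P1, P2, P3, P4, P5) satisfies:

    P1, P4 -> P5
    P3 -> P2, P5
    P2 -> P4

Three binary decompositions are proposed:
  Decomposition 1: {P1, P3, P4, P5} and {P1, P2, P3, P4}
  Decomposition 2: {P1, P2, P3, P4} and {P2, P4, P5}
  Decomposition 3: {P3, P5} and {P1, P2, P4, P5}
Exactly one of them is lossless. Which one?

Decomposition 1

Decomposition 1: common = {P1, P3, P4}, closure = {P1, P2, P3, P4, P5} → lossless.
Decomposition 2: common = {P2, P4}, closure = {P2, P4} → lossy.
Decomposition 3: common = {P5}, closure = {P5} → lossy.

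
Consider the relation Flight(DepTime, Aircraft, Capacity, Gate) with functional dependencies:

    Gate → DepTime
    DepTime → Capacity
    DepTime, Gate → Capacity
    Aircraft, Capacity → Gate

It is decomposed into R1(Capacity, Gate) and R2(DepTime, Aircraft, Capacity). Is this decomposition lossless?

No

Common attributes: R1 ∩ R2 = {Capacity}.
No dependency enlarges {Capacity}, so (Capacity)⁺ = {Capacity}.
The closure contains neither all of R1 = {Capacity, Gate} nor all of R2 = {DepTime, Aircraft, Capacity}, so the common attributes are not a superkey of either fragment. The join is lossy.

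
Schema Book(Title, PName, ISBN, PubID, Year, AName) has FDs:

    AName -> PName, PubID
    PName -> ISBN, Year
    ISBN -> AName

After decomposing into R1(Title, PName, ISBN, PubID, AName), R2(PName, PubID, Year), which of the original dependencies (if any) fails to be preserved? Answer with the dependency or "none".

none

AName → PName, PubID lies within R1.
PName → ISBN, Year: restricted closure across fragments reaches ISBN, Year.
ISBN → AName lies within R1.
Every dependency is enforceable on the fragments, so the decomposition is dependency-preserving.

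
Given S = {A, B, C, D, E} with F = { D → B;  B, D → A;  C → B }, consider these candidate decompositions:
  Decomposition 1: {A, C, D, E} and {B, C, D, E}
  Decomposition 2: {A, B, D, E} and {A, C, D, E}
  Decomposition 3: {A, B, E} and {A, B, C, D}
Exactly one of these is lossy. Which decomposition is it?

Decomposition 3

Decomposition 1: common = {C, D, E}, closure = {A, B, C, D, E} → lossless.
Decomposition 2: common = {A, D, E}, closure = {A, B, D, E} → lossless.
Decomposition 3: common = {A, B}, closure = {A, B} → lossy.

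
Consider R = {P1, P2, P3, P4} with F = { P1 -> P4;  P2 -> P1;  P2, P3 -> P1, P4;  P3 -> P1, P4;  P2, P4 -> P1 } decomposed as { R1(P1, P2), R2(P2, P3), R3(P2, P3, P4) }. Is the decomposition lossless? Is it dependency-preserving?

lossless but not dependency-preserving

Lossless test (chase): Rows 1 and 2 agree on P2; apply P2→P1 and equate their P1 entries. Rows 1 and 3 agree on P2; apply P2→P1 and equate their P1 entries. Rows 2 and 3 agree on P2, P3; apply P2, P3→P1, P4 and equate their P1, P4 entries. Rows 1 and 2 agree on P1; apply P1→P4 and equate their P4 entries. Row 2 is now all distinguished symbols — the join is lossless.
Dependency preservation: the restricted closure of {P1} across the fragments never reaches {P4}, so P1 → P4 cannot be enforced without a join — not preserved.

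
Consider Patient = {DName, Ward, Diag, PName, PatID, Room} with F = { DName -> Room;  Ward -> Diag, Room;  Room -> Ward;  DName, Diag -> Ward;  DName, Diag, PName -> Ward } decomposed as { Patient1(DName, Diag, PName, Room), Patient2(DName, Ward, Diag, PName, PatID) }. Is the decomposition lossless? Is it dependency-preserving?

Lossless test: (DName, Diag, PName)⁺ = {DName, Ward, Diag, PName, Room}, which contains all of one fragment — lossless.
Dependency preservation: the restricted closure of {Ward} across the fragments never reaches {Diag, Room}, so Ward → Diag, Room cannot be enforced without a join — not preserved.

lossless but not dependency-preserving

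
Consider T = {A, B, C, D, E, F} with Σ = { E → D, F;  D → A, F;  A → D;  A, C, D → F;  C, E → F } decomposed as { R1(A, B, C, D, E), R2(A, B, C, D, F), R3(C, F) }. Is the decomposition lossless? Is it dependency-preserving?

lossless and dependency-preserving

Lossless test (chase): Rows 1 and 2 agree on D; apply D→A, F and equate their A, F entries. Row 1 is now all distinguished symbols — the join is lossless.
Dependency preservation: E → D, F; C, E → F are not contained in any single fragment, but the restricted closure of each left-hand side across the fragments still reaches the right-hand side; the remaining FDs each lie inside some fragment. All dependencies are preserved.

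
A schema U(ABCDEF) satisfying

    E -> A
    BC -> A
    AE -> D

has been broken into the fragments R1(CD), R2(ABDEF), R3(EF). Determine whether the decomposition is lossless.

Chase test. Columns are ABCDEF; row i has aⱼ where attribute j ∈ Ri, else bᵢⱼ.
Initial tableau (one row per fragment):
  row 1: b11 b12 a3 a4 b15 b16
  row 2: a1 a2 b23 a4 a5 a6
  row 3: b31 b32 b33 b34 a5 a6
Rows 2 and 3 agree on E; apply E→A and equate their A entries.
Rows 2 and 3 agree on AE; apply AE→D and equate their D entries.
No row becomes fully distinguished — the join is lossy.

No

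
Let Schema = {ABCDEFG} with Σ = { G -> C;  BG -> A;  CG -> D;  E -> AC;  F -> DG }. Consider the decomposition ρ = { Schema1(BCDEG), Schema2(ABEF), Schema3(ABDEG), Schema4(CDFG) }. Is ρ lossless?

Chase test. Columns are ABCDEFG; row i has aⱼ where attribute j ∈ Schemai, else bᵢⱼ.
Initial tableau (one row per fragment):
  row 1: b11 a2 a3 a4 a5 b16 a7
  row 2: a1 a2 b23 b24 a5 a6 b27
  row 3: a1 a2 b33 a4 a5 b36 a7
  row 4: b41 b42 a3 a4 b45 a6 a7
Rows 1 and 3 agree on G; apply G→C and equate their C entries.
Rows 1 and 3 agree on BG; apply BG→A and equate their A entries.
Rows 1 and 2 agree on E; apply E→AC and equate their AC entries.
Rows 2 and 4 agree on F; apply F→DG and equate their DG entries.
Row 2 is now all distinguished symbols — the join is lossless.

Yes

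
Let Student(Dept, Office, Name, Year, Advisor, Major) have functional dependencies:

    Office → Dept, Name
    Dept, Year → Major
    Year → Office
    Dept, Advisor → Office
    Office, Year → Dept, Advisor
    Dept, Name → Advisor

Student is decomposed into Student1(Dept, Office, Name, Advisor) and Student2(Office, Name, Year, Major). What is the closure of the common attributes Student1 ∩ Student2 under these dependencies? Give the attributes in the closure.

Dept, Office, Name, Advisor

Student1 ∩ Student2 = {Office, Name}.
Office → Dept, Name applies, adding Dept
Dept, Name → Advisor applies, adding Advisor
Closure: {Dept, Office, Name, Advisor}.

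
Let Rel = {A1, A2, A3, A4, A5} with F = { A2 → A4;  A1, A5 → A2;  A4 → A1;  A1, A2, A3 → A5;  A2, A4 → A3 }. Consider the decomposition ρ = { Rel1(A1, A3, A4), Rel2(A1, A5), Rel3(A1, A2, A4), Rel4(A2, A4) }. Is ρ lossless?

Chase test. Columns are A1, A2, A3, A4, A5; row i has aⱼ where attribute j ∈ Reli, else bᵢⱼ.
Initial tableau (one row per fragment):
  row 1: a1 b12 a3 a4 b15
  row 2: a1 b22 b23 b24 a5
  row 3: a1 a2 b33 a4 b35
  row 4: b41 a2 b43 a4 b45
Rows 1 and 4 agree on A4; apply A4→A1 and equate their A1 entries.
Rows 3 and 4 agree on A2, A4; apply A2, A4→A3 and equate their A3 entries.
Rows 3 and 4 agree on A1, A2, A3; apply A1, A2, A3→A5 and equate their A5 entries.
No row becomes fully distinguished — the join is lossy.

No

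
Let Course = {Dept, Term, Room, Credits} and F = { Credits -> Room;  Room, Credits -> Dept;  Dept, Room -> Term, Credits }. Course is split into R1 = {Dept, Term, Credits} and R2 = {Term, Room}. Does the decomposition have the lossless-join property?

No

Common attributes: R1 ∩ R2 = {Term}.
No dependency enlarges {Term}, so (Term)⁺ = {Term}.
The closure contains neither all of R1 = {Dept, Term, Credits} nor all of R2 = {Term, Room}, so the common attributes are not a superkey of either fragment. The join is lossy.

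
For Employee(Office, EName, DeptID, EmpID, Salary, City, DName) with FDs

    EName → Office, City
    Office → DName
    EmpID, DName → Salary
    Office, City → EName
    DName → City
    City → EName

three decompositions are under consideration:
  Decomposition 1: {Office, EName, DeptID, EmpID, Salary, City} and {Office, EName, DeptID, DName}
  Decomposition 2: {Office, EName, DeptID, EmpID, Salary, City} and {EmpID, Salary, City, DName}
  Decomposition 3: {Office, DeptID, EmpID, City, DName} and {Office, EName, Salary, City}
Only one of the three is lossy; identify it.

Decomposition 1: common = {Office, EName, DeptID}, closure = {Office, EName, DeptID, City, DName} → lossless.
Decomposition 2: common = {EmpID, Salary, City}, closure = {Office, EName, EmpID, Salary, City, DName} → lossless.
Decomposition 3: common = {Office, City}, closure = {Office, EName, City, DName} → lossy.

Decomposition 3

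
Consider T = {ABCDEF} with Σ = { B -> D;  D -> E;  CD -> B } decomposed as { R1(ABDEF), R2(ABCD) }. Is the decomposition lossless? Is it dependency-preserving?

Lossless test: (ABD)⁺ = {ABDE}, which is a superkey of neither fragment — lossy.
Dependency preservation: every FD's attributes lie within a single fragment, so each can be enforced locally — preserved.

lossy but dependency-preserving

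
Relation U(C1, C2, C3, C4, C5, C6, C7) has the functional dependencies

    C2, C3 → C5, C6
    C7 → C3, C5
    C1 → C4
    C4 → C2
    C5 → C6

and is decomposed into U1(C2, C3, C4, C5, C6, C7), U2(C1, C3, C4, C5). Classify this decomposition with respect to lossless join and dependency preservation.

lossy but dependency-preserving

Lossless test: (C3, C4, C5)⁺ = {C2, C3, C4, C5, C6}, which is a superkey of neither fragment — lossy.
Dependency preservation: every FD's attributes lie within a single fragment, so each can be enforced locally — preserved.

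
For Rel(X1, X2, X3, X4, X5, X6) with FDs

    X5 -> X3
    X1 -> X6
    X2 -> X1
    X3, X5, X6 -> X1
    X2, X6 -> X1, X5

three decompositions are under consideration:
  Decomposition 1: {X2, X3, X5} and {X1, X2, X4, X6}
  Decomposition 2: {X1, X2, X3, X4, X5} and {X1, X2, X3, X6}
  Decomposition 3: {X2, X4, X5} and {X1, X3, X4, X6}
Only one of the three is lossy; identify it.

Decomposition 3

Decomposition 1: common = {X2}, closure = {X1, X2, X3, X5, X6} → lossless.
Decomposition 2: common = {X1, X2, X3}, closure = {X1, X2, X3, X5, X6} → lossless.
Decomposition 3: common = {X4}, closure = {X4} → lossy.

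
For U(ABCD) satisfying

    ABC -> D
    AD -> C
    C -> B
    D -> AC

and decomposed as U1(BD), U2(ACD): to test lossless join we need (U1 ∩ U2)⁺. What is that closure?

U1 ∩ U2 = {D}.
D → AC applies, adding AC
C → B applies, adding B
Closure: {ABCD}.

ABCD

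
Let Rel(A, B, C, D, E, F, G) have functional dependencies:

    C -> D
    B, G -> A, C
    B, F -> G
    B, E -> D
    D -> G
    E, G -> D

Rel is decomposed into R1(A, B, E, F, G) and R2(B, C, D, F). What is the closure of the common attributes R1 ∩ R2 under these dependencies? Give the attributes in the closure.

A, B, C, D, F, G

R1 ∩ R2 = {B, F}.
B, F → G applies, adding G
B, G → A, C applies, adding A, C
C → D applies, adding D
Closure: {A, B, C, D, F, G}.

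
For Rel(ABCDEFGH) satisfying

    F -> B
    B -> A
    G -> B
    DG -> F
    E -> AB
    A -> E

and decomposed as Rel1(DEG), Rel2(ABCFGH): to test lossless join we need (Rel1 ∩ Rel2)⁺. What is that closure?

Rel1 ∩ Rel2 = {G}.
G → B applies, adding B
B → A applies, adding A
A → E applies, adding E
Closure: {ABEG}.

ABEG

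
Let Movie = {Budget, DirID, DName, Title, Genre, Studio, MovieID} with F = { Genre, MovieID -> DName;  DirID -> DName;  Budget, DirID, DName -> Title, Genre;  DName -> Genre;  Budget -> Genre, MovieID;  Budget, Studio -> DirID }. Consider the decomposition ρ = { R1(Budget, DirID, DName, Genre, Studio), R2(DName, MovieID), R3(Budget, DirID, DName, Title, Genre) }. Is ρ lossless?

No

Chase test. Columns are Budget, DirID, DName, Title, Genre, Studio, MovieID; row i has aⱼ where attribute j ∈ Ri, else bᵢⱼ.
Initial tableau (one row per fragment):
  row 1: a1 a2 a3 b14 a5 a6 b17
  row 2: b21 b22 a3 b24 b25 b26 a7
  row 3: a1 a2 a3 a4 a5 b36 b37
Rows 1 and 3 agree on Budget, DirID, DName; apply Budget, DirID, DName→Title, Genre and equate their Title, Genre entries.
Rows 1 and 2 agree on DName; apply DName→Genre and equate their Genre entries.
Rows 1 and 3 agree on Budget; apply Budget→Genre, MovieID and equate their Genre, MovieID entries.
No row becomes fully distinguished — the join is lossy.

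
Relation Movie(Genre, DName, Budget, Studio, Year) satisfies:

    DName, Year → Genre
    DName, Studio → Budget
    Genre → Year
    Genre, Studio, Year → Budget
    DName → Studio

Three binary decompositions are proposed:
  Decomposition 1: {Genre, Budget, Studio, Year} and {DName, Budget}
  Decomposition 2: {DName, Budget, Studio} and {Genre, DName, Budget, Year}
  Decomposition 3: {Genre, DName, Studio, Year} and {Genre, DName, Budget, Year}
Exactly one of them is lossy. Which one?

Decomposition 1

Decomposition 1: common = {Budget}, closure = {Budget} → lossy.
Decomposition 2: common = {DName, Budget}, closure = {DName, Budget, Studio} → lossless.
Decomposition 3: common = {Genre, DName, Year}, closure = {Genre, DName, Budget, Studio, Year} → lossless.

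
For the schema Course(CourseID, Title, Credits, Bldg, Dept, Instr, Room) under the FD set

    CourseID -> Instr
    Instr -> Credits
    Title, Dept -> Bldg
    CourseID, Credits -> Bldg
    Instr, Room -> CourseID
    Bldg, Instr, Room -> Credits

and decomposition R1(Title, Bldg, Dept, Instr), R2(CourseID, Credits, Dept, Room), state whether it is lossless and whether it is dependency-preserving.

lossy and not dependency-preserving

Lossless test: (Dept)⁺ = {Dept}, which is a superkey of neither fragment — lossy.
Dependency preservation: the restricted closure of {CourseID} across the fragments never reaches {Instr}, so CourseID → Instr cannot be enforced without a join — not preserved.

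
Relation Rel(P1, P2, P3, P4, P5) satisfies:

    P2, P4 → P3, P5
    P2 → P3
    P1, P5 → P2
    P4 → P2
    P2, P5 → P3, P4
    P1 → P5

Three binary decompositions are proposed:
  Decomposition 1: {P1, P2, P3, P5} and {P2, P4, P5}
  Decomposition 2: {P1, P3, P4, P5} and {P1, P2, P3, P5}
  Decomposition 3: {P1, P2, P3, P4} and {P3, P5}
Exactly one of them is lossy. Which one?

Decomposition 1: common = {P2, P5}, closure = {P2, P3, P4, P5} → lossless.
Decomposition 2: common = {P1, P3, P5}, closure = {P1, P2, P3, P4, P5} → lossless.
Decomposition 3: common = {P3}, closure = {P3} → lossy.

Decomposition 3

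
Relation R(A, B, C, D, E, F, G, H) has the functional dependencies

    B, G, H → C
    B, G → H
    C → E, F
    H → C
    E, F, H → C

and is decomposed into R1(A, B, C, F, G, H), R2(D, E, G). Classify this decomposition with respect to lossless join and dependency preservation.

Lossless test: (G)⁺ = {G}, which is a superkey of neither fragment — lossy.
Dependency preservation: the restricted closure of {C} across the fragments never reaches {E, F}, so C → E, F cannot be enforced without a join — not preserved.

lossy and not dependency-preserving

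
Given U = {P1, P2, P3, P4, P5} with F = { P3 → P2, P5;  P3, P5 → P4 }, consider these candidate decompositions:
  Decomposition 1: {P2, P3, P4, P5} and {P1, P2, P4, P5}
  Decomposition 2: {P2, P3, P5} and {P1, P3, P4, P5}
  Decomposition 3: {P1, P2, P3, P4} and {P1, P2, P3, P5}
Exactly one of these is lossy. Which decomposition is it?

Decomposition 1

Decomposition 1: common = {P2, P4, P5}, closure = {P2, P4, P5} → lossy.
Decomposition 2: common = {P3, P5}, closure = {P2, P3, P4, P5} → lossless.
Decomposition 3: common = {P1, P2, P3}, closure = {P1, P2, P3, P4, P5} → lossless.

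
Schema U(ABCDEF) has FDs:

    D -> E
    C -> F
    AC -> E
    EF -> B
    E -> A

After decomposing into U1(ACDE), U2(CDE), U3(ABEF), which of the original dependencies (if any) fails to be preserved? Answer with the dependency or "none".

C -> F

Check C → F: no single fragment contains all of {CF}, and the restricted closure of {C} across the fragments never reaches {F}.
D → E is preserved.
AC → E is preserved.
EF → B is preserved.
E → A is preserved.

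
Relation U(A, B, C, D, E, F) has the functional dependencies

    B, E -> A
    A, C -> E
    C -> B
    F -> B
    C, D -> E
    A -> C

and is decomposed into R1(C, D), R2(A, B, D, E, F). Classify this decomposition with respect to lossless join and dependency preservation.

Lossless test: (D)⁺ = {D}, which is a superkey of neither fragment — lossy.
Dependency preservation: the restricted closure of {C} across the fragments never reaches {B}, so C → B cannot be enforced without a join — not preserved.

lossy and not dependency-preserving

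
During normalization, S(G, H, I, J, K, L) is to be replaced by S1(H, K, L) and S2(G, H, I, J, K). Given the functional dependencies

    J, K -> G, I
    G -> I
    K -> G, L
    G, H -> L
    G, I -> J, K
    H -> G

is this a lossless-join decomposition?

Yes

Common attributes: S1 ∩ S2 = {H, K}.
Closure of {H, K}: K → G, L applies, adding G, L; G → I applies, adding I; G, I → J, K applies, adding J. So (H, K)⁺ = {G, H, I, J, K, L}.
This closure contains every attribute of S1, so S1 ∩ S2 → S1. The join is lossless.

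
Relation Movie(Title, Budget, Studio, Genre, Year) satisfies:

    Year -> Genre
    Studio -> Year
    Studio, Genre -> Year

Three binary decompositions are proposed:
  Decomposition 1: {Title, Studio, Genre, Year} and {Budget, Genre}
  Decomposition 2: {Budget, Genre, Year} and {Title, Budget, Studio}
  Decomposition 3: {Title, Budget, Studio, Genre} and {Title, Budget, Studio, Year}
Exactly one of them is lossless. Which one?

Decomposition 3

Decomposition 1: common = {Genre}, closure = {Genre} → lossy.
Decomposition 2: common = {Budget}, closure = {Budget} → lossy.
Decomposition 3: common = {Title, Budget, Studio}, closure = {Title, Budget, Studio, Genre, Year} → lossless.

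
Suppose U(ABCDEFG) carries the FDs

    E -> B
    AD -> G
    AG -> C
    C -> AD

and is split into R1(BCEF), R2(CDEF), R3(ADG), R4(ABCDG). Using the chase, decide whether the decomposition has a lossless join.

Yes

Chase test. Columns are ABCDEFG; row i has aⱼ where attribute j ∈ Ri, else bᵢⱼ.
Initial tableau (one row per fragment):
  row 1: b11 a2 a3 b14 a5 a6 b17
  row 2: b21 b22 a3 a4 a5 a6 b27
  row 3: a1 b32 b33 a4 b35 b36 a7
  row 4: a1 a2 a3 a4 b45 b46 a7
Rows 1 and 2 agree on E; apply E→B and equate their B entries.
Rows 3 and 4 agree on AG; apply AG→C and equate their C entries.
Rows 1 and 2 agree on C; apply C→AD and equate their AD entries.
Rows 1 and 3 agree on C; apply C→AD and equate their AD entries.
Rows 1 and 2 agree on AD; apply AD→G and equate their G entries.
Rows 1 and 3 agree on AD; apply AD→G and equate their G entries.
Row 1 is now all distinguished symbols — the join is lossless.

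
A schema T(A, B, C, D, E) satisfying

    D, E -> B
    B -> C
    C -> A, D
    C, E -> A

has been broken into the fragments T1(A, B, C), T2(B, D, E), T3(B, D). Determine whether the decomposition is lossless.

Yes

Chase test. Columns are A, B, C, D, E; row i has aⱼ where attribute j ∈ Ti, else bᵢⱼ.
Initial tableau (one row per fragment):
  row 1: a1 a2 a3 b14 b15
  row 2: b21 a2 b23 a4 a5
  row 3: b31 a2 b33 a4 b35
Rows 1 and 2 agree on B; apply B→C and equate their C entries.
Rows 1 and 3 agree on B; apply B→C and equate their C entries.
Rows 1 and 2 agree on C; apply C→A, D and equate their A, D entries.
Rows 1 and 3 agree on C; apply C→A, D and equate their A, D entries.
Row 2 is now all distinguished symbols — the join is lossless.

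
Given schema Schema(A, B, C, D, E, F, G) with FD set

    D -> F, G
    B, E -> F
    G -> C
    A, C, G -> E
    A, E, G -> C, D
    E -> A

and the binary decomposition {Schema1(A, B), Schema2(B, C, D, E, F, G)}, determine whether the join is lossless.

No

Common attributes: Schema1 ∩ Schema2 = {B}.
No dependency enlarges {B}, so (B)⁺ = {B}.
The closure contains neither all of Schema1 = {A, B} nor all of Schema2 = {B, C, D, E, F, G}, so the common attributes are not a superkey of either fragment. The join is lossy.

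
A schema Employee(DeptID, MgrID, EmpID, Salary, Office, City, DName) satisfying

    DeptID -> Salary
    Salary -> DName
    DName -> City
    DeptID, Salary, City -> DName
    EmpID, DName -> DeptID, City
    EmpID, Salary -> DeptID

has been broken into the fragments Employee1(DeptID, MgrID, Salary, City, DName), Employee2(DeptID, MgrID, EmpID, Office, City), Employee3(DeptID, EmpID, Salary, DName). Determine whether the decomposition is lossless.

Chase test. Columns are DeptID, MgrID, EmpID, Salary, Office, City, DName; row i has aⱼ where attribute j ∈ Employeei, else bᵢⱼ.
Initial tableau (one row per fragment):
  row 1: a1 a2 b13 a4 b15 a6 a7
  row 2: a1 a2 a3 b24 a5 a6 b27
  row 3: a1 b32 a3 a4 b35 b36 a7
Rows 1 and 2 agree on DeptID; apply DeptID→Salary and equate their Salary entries.
Rows 1 and 2 agree on Salary; apply Salary→DName and equate their DName entries.
Rows 1 and 3 agree on DName; apply DName→City and equate their City entries.
Row 2 is now all distinguished symbols — the join is lossless.

Yes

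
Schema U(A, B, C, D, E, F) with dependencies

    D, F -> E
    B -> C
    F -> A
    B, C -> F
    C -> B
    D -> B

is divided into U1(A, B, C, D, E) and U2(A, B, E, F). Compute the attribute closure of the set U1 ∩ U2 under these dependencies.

U1 ∩ U2 = {A, B, E}.
B → C applies, adding C
B, C → F applies, adding F
Closure: {A, B, C, E, F}.

A, B, C, E, F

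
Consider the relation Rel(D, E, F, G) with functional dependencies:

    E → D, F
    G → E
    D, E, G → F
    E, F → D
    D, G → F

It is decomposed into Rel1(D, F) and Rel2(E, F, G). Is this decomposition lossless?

Common attributes: Rel1 ∩ Rel2 = {F}.
No dependency enlarges {F}, so (F)⁺ = {F}.
The closure contains neither all of Rel1 = {D, F} nor all of Rel2 = {E, F, G}, so the common attributes are not a superkey of either fragment. The join is lossy.

No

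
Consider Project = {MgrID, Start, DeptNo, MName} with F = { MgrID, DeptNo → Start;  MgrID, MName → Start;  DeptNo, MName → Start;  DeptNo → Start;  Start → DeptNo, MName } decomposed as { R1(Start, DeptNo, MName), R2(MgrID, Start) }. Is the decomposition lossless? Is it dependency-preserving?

lossless but not dependency-preserving

Lossless test: (Start)⁺ = {Start, DeptNo, MName}, which contains all of one fragment — lossless.
Dependency preservation: the restricted closure of {MgrID, MName} across the fragments never reaches {Start}, so MgrID, MName → Start cannot be enforced without a join — not preserved.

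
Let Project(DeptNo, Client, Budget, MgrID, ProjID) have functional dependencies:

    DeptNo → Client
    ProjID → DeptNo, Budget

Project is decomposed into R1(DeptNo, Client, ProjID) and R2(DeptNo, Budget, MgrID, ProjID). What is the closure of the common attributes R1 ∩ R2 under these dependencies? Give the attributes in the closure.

DeptNo, Client, Budget, ProjID

R1 ∩ R2 = {DeptNo, ProjID}.
DeptNo → Client applies, adding Client
ProjID → DeptNo, Budget applies, adding Budget
Closure: {DeptNo, Client, Budget, ProjID}.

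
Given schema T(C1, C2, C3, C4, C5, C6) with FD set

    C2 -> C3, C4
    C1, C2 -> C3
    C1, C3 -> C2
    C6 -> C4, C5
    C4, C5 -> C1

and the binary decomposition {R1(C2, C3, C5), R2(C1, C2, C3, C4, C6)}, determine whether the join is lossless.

No

Common attributes: R1 ∩ R2 = {C2, C3}.
Closure of {C2, C3}: C2 → C3, C4 applies, adding C4. So (C2, C3)⁺ = {C2, C3, C4}.
The closure contains neither all of R1 = {C2, C3, C5} nor all of R2 = {C1, C2, C3, C4, C6}, so the common attributes are not a superkey of either fragment. The join is lossy.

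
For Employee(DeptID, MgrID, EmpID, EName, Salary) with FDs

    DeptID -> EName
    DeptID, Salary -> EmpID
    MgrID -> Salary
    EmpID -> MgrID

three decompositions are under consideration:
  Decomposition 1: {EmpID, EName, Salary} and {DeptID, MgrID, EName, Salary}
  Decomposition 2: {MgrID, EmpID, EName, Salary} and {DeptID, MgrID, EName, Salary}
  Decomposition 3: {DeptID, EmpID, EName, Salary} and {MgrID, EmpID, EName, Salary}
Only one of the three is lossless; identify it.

Decomposition 1: common = {EName, Salary}, closure = {EName, Salary} → lossy.
Decomposition 2: common = {MgrID, EName, Salary}, closure = {MgrID, EName, Salary} → lossy.
Decomposition 3: common = {EmpID, EName, Salary}, closure = {MgrID, EmpID, EName, Salary} → lossless.

Decomposition 3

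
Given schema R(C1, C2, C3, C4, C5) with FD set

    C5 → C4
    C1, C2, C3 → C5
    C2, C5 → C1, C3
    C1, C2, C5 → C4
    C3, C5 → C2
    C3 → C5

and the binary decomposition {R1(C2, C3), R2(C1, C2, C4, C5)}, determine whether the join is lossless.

No

Common attributes: R1 ∩ R2 = {C2}.
No dependency enlarges {C2}, so (C2)⁺ = {C2}.
The closure contains neither all of R1 = {C2, C3} nor all of R2 = {C1, C2, C4, C5}, so the common attributes are not a superkey of either fragment. The join is lossy.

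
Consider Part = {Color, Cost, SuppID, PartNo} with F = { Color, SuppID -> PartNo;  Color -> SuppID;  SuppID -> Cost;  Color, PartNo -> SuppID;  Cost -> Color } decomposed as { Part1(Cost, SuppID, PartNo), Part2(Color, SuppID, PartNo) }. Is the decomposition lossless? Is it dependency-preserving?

Lossless test: (SuppID, PartNo)⁺ = {Color, Cost, SuppID, PartNo}, which contains all of one fragment — lossless.
Dependency preservation: Cost → Color is not contained in any single fragment, but the restricted closure of its left-hand side across the fragments still reaches the right-hand side; the remaining FDs each lie inside some fragment. All dependencies are preserved.

lossless and dependency-preserving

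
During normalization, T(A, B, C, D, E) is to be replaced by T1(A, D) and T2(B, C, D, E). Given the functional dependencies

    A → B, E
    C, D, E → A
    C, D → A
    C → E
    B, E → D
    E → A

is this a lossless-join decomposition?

No

Common attributes: T1 ∩ T2 = {D}.
No dependency enlarges {D}, so (D)⁺ = {D}.
The closure contains neither all of T1 = {A, D} nor all of T2 = {B, C, D, E}, so the common attributes are not a superkey of either fragment. The join is lossy.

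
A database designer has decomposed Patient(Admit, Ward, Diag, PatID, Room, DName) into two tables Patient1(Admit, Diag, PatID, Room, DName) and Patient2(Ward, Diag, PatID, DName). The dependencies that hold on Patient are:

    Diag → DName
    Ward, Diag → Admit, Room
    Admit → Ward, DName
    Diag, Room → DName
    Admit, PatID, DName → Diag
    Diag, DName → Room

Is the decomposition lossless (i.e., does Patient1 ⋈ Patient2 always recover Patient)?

No

Common attributes: Patient1 ∩ Patient2 = {Diag, PatID, DName}.
Closure of {Diag, PatID, DName}: Diag, DName → Room applies, adding Room. So (Diag, PatID, DName)⁺ = {Diag, PatID, Room, DName}.
The closure contains neither all of Patient1 = {Admit, Diag, PatID, Room, DName} nor all of Patient2 = {Ward, Diag, PatID, DName}, so the common attributes are not a superkey of either fragment. The join is lossy.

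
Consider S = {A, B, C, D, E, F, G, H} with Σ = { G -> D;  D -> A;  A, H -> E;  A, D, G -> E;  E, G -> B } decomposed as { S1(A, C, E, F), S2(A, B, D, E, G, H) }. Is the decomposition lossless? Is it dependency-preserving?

Lossless test: (A, E)⁺ = {A, E}, which is a superkey of neither fragment — lossy.
Dependency preservation: every FD's attributes lie within a single fragment, so each can be enforced locally — preserved.

lossy but dependency-preserving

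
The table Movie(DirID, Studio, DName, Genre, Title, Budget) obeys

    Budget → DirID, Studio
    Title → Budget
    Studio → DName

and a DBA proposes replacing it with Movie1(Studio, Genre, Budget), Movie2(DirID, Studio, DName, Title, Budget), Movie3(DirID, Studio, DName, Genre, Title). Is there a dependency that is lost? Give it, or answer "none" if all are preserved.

Budget → DirID, Studio lies within Movie2.
Title → Budget lies within Movie2.
Studio → DName lies within Movie2.
Every dependency is enforceable on the fragments, so the decomposition is dependency-preserving.

none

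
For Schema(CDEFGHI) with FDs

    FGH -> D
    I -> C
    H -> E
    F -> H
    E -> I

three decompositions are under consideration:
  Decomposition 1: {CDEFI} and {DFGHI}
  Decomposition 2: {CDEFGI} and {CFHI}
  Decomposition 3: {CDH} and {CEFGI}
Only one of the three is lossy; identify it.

Decomposition 3

Decomposition 1: common = {DFI}, closure = {CDEFHI} → lossless.
Decomposition 2: common = {CFI}, closure = {CEFHI} → lossless.
Decomposition 3: common = {C}, closure = {C} → lossy.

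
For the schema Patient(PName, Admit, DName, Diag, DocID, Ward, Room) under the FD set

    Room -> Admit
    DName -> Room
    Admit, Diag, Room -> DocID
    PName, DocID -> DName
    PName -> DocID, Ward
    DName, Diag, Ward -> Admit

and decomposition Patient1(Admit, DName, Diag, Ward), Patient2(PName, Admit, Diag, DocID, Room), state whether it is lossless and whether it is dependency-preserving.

Lossless test: (Admit, Diag)⁺ = {Admit, Diag}, which is a superkey of neither fragment — lossy.
Dependency preservation: the restricted closure of {DName} across the fragments never reaches {Room}, so DName → Room cannot be enforced without a join — not preserved.

lossy and not dependency-preserving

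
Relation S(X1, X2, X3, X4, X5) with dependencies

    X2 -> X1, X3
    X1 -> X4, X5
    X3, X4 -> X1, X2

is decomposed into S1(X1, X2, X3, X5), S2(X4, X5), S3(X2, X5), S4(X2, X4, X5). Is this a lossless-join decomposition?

Yes

Chase test. Columns are X1, X2, X3, X4, X5; row i has aⱼ where attribute j ∈ Si, else bᵢⱼ.
Initial tableau (one row per fragment):
  row 1: a1 a2 a3 b14 a5
  row 2: b21 b22 b23 a4 a5
  row 3: b31 a2 b33 b34 a5
  row 4: b41 a2 b43 a4 a5
Rows 1 and 3 agree on X2; apply X2→X1, X3 and equate their X1, X3 entries.
Rows 1 and 4 agree on X2; apply X2→X1, X3 and equate their X1, X3 entries.
Rows 1 and 3 agree on X1; apply X1→X4, X5 and equate their X4, X5 entries.
Rows 1 and 4 agree on X1; apply X1→X4, X5 and equate their X4, X5 entries.
Row 1 is now all distinguished symbols — the join is lossless.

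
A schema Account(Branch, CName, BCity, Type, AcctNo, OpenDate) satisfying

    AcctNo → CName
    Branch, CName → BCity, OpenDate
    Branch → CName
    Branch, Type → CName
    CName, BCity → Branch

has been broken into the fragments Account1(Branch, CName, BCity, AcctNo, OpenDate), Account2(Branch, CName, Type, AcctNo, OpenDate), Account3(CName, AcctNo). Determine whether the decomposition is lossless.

Yes

Chase test. Columns are Branch, CName, BCity, Type, AcctNo, OpenDate; row i has aⱼ where attribute j ∈ Accounti, else bᵢⱼ.
Initial tableau (one row per fragment):
  row 1: a1 a2 a3 b14 a5 a6
  row 2: a1 a2 b23 a4 a5 a6
  row 3: b31 a2 b33 b34 a5 b36
Rows 1 and 2 agree on Branch, CName; apply Branch, CName→BCity, OpenDate and equate their BCity, OpenDate entries.
Row 2 is now all distinguished symbols — the join is lossless.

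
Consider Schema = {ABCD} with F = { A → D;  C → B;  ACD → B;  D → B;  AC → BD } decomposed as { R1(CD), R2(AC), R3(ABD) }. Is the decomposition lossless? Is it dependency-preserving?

Lossless test (chase): Rows 2 and 3 agree on A; apply A→D and equate their D entries. Rows 1 and 2 agree on C; apply C→B and equate their B entries. Rows 1 and 3 agree on D; apply D→B and equate their B entries. Row 2 is now all distinguished symbols — the join is lossless.
Dependency preservation: the restricted closure of {C} across the fragments never reaches {B}, so C → B cannot be enforced without a join — not preserved.

lossless but not dependency-preserving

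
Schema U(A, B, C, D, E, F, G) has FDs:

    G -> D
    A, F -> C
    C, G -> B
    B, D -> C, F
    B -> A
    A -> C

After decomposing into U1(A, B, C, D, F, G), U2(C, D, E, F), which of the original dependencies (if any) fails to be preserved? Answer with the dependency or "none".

G → D lies within U1.
A, F → C lies within U1.
C, G → B lies within U1.
B, D → C, F lies within U1.
B → A lies within U1.
A → C lies within U1.
Every dependency is enforceable on the fragments, so the decomposition is dependency-preserving.

none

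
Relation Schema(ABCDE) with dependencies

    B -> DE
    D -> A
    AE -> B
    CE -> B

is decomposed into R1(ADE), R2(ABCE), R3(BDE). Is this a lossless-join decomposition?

Yes

Chase test. Columns are ABCDE; row i has aⱼ where attribute j ∈ Ri, else bᵢⱼ.
Initial tableau (one row per fragment):
  row 1: a1 b12 b13 a4 a5
  row 2: a1 a2 a3 b24 a5
  row 3: b31 a2 b33 a4 a5
Rows 2 and 3 agree on B; apply B→DE and equate their DE entries.
Rows 1 and 3 agree on D; apply D→A and equate their A entries.
Rows 1 and 2 agree on AE; apply AE→B and equate their B entries.
Row 2 is now all distinguished symbols — the join is lossless.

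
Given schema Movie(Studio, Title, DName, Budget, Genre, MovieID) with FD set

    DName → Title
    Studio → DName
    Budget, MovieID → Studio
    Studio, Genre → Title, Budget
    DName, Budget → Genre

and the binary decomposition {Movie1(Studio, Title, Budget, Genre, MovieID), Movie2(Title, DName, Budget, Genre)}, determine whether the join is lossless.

Common attributes: Movie1 ∩ Movie2 = {Title, Budget, Genre}.
No dependency enlarges {Title, Budget, Genre}, so (Title, Budget, Genre)⁺ = {Title, Budget, Genre}.
The closure contains neither all of Movie1 = {Studio, Title, Budget, Genre, MovieID} nor all of Movie2 = {Title, DName, Budget, Genre}, so the common attributes are not a superkey of either fragment. The join is lossy.

No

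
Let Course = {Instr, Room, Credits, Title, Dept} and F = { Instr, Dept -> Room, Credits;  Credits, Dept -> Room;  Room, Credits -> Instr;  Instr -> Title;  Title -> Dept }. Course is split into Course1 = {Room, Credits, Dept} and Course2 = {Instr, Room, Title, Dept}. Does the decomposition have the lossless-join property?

Common attributes: Course1 ∩ Course2 = {Room, Dept}.
No dependency enlarges {Room, Dept}, so (Room, Dept)⁺ = {Room, Dept}.
The closure contains neither all of Course1 = {Room, Credits, Dept} nor all of Course2 = {Instr, Room, Title, Dept}, so the common attributes are not a superkey of either fragment. The join is lossy.

No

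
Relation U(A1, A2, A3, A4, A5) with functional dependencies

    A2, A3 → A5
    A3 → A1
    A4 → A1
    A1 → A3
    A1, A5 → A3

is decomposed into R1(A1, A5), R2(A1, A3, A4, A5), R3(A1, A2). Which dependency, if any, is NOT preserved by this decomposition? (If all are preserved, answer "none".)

Check A2, A3 → A5: no single fragment contains all of {A2, A3, A5}, and the restricted closure of {A2, A3} across the fragments never reaches {A5}.
A3 → A1 is preserved.
A4 → A1 is preserved.
A1 → A3 is preserved.
A1, A5 → A3 is preserved.

A2, A3 → A5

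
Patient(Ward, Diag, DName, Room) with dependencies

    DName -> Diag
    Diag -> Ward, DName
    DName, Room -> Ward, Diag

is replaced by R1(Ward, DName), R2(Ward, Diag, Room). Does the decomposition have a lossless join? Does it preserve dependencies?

Lossless test: (Ward)⁺ = {Ward}, which is a superkey of neither fragment — lossy.
Dependency preservation: the restricted closure of {DName} across the fragments never reaches {Diag}, so DName → Diag cannot be enforced without a join — not preserved.

lossy and not dependency-preserving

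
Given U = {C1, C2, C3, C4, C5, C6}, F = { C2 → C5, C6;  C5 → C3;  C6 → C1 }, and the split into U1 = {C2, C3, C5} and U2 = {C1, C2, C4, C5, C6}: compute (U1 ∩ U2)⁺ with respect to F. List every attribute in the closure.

U1 ∩ U2 = {C2, C5}.
C2 → C5, C6 applies, adding C6
C5 → C3 applies, adding C3
C6 → C1 applies, adding C1
Closure: {C1, C2, C3, C5, C6}.

C1, C2, C3, C5, C6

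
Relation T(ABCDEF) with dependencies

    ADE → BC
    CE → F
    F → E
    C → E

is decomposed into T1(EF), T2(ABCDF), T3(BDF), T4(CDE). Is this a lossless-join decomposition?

Chase test. Columns are ABCDEF; row i has aⱼ where attribute j ∈ Ti, else bᵢⱼ.
Initial tableau (one row per fragment):
  row 1: b11 b12 b13 b14 a5 a6
  row 2: a1 a2 a3 a4 b25 a6
  row 3: b31 a2 b33 a4 b35 a6
  row 4: b41 b42 a3 a4 a5 b46
Rows 1 and 2 agree on F; apply F→E and equate their E entries.
Rows 1 and 3 agree on F; apply F→E and equate their E entries.
Rows 2 and 4 agree on CE; apply CE→F and equate their F entries.
Row 2 is now all distinguished symbols — the join is lossless.

Yes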